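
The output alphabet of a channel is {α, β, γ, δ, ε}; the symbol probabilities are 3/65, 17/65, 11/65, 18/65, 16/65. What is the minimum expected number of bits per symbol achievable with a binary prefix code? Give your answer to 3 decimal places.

2.215 bits/symbol

Repeatedly combine the two least-probable nodes; the expected code length is the sum of the merged weights.
merge 3/65 + 11/65 → 14/65
merge 14/65 + 16/65 → 6/13
merge 17/65 + 18/65 → 7/13
merge 6/13 + 7/13 → 1
L = 14/65 + 6/13 + 7/13 + 1 = 144/65 ≈ 2.215 bits/symbol.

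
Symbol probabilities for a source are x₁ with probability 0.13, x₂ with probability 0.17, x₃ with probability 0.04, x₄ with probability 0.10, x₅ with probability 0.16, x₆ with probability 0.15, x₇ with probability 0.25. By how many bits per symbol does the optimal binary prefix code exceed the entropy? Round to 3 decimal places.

Entropy H = −Σ p log₂ p ≈ 2.6687 bits.
Huffman merges: 1/25+1/10→7/50; 13/100+7/50→27/100; 3/20+4/25→31/100; 17/100+1/4→21/50; 27/100+31/100→29/50; 21/50+29/50→1. L = 68/25 ≈ 2.7200.
L − H = 2.7200 − 2.6687 = 0.051 bits.

0.051 bits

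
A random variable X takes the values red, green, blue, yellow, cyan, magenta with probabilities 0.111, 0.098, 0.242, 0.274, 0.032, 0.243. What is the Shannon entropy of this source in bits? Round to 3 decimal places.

2.342 bits

H = −Σ pᵢ log₂ pᵢ.
−0.111·log₂(0.111) = 0.3520
−0.098·log₂(0.098) = 0.3284
−0.242·log₂(0.242) = 0.4954
−0.274·log₂(0.274) = 0.5118
−0.032·log₂(0.032) = 0.1589
−0.243·log₂(0.243) = 0.4960
Sum ≈ 2.3424 → 2.342 bits.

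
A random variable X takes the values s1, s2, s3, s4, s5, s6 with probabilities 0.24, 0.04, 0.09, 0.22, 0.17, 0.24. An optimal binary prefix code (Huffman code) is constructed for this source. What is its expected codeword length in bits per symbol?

2.43 bits/symbol

Repeatedly combine the two least-probable nodes; the expected code length is the sum of the merged weights.
merge 1/25 + 9/100 → 13/100
merge 13/100 + 17/100 → 3/10
merge 11/50 + 6/25 → 23/50
merge 6/25 + 3/10 → 27/50
merge 23/50 + 27/50 → 1
L = 13/100 + 3/10 + 23/50 + 27/50 + 1 = 243/100 = 2.43 bits/symbol.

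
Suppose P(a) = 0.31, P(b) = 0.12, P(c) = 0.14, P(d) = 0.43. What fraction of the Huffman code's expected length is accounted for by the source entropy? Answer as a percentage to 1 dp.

99.0%

Entropy H = −Σ p log₂ p ≈ 1.8115 bits.
Huffman merges: 3/25+7/50→13/50; 13/50+31/100→57/100; 43/100+57/100→1. L = 183/100 ≈ 1.8300.
Efficiency = H/L = 1.8115/1.8300 = 99.0%.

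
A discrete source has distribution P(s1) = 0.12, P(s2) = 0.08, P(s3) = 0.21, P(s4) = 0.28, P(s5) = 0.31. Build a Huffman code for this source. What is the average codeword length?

Repeatedly combine the two least-probable nodes; the expected code length is the sum of the merged weights.
merge 2/25 + 3/25 → 1/5
merge 1/5 + 21/100 → 41/100
merge 7/25 + 31/100 → 59/100
merge 41/100 + 59/100 → 1
L = 1/5 + 41/100 + 59/100 + 1 = 11/5 = 2.2 bits/symbol.

2.2 bits/symbol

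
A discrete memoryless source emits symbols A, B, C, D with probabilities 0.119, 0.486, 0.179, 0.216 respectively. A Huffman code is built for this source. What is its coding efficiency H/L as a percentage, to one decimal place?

99.0%

Entropy H = −Σ p log₂ p ≈ 1.7932 bits.
Huffman merges: 119/1000+179/1000→149/500; 27/125+149/500→257/500; 243/500+257/500→1. L = 453/250 ≈ 1.8120.
Efficiency = H/L = 1.7932/1.8120 = 99.0%.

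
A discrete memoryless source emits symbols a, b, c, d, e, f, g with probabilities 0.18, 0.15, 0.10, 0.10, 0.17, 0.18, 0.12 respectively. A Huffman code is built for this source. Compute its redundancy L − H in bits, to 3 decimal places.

0.053 bits

Entropy H = −Σ p log₂ p ≈ 2.7672 bits.
Huffman merges: 1/10+1/10→1/5; 3/25+3/20→27/100; 17/100+9/50→7/20; 9/50+1/5→19/50; 27/100+7/20→31/50; 19/50+31/50→1. L = 141/50 ≈ 2.8200.
L − H = 2.8200 − 2.7672 = 0.053 bits.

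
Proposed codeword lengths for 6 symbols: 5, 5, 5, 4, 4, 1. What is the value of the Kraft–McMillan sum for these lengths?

With common denominator 2^5 = 32: Σ 2^(−ℓᵢ) = 1/32 + 1/32 + 1/32 + 2/32 + 2/32 + 16/32 = 23/32 = 0.71875.

0.71875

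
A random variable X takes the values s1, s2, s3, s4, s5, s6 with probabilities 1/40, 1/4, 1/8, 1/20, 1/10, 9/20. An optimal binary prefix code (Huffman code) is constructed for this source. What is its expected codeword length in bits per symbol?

Repeatedly combine the two least-probable nodes; the expected code length is the sum of the merged weights.
merge 1/40 + 1/20 → 3/40
merge 3/40 + 1/10 → 7/40
merge 1/8 + 7/40 → 3/10
merge 1/4 + 3/10 → 11/20
merge 9/20 + 11/20 → 1
L = 3/40 + 7/40 + 3/10 + 11/20 + 1 = 21/10 = 2.1 bits/symbol.

2.1 bits/symbol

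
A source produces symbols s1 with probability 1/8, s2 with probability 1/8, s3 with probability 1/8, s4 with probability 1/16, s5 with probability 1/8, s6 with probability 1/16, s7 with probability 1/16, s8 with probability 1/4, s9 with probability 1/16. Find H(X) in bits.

Each probability is a power of 1/2, so log₂(1/p) is an integer.
H = Σ p·log₂(1/p) = 1/8·3 + 1/8·3 + 1/8·3 + 1/16·4 + 1/8·3 + 1/16·4 + 1/16·4 + 1/4·2 + 1/16·4 = 3 bits.

3 bits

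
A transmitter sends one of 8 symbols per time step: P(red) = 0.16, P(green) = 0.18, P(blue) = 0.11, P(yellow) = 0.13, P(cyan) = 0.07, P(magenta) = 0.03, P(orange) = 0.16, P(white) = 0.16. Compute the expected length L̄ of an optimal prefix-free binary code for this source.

Repeatedly combine the two least-probable nodes; the expected code length is the sum of the merged weights.
merge 3/100 + 7/100 → 1/10
merge 1/10 + 11/100 → 21/100
merge 13/100 + 4/25 → 29/100
merge 4/25 + 4/25 → 8/25
merge 9/50 + 21/100 → 39/100
merge 29/100 + 8/25 → 61/100
merge 39/100 + 61/100 → 1
L = 1/10 + 21/100 + 29/100 + 8/25 + 39/100 + 61/100 + 1 = 73/25 = 2.92 bits/symbol.

2.92 bits/symbol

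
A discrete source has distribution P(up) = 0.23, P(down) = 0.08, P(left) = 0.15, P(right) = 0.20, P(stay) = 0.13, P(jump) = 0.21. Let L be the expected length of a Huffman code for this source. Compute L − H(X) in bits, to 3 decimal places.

Entropy H = −Σ p log₂ p ≈ 2.5096 bits.
Huffman merges: 2/25+13/100→21/100; 3/20+1/5→7/20; 21/100+21/100→21/50; 23/100+7/20→29/50; 21/50+29/50→1. L = 64/25 ≈ 2.5600.
L − H = 2.5600 − 2.5096 = 0.050 bits.

0.050 bits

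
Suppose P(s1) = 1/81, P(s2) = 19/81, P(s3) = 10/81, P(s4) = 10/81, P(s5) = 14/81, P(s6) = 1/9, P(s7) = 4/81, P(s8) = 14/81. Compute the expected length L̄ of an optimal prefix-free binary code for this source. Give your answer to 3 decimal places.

2.827 bits/symbol

Repeatedly combine the two least-probable nodes; the expected code length is the sum of the merged weights.
merge 1/81 + 4/81 → 5/81
merge 5/81 + 1/9 → 14/81
merge 10/81 + 10/81 → 20/81
merge 14/81 + 14/81 → 28/81
merge 14/81 + 19/81 → 11/27
merge 20/81 + 28/81 → 16/27
merge 11/27 + 16/27 → 1
L = 5/81 + 14/81 + 20/81 + 28/81 + 11/27 + 16/27 + 1 = 229/81 ≈ 2.827 bits/symbol.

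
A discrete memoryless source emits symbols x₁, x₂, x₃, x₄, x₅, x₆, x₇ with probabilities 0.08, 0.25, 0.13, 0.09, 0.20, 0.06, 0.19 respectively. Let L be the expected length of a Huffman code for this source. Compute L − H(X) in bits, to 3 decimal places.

0.040 bits

Entropy H = −Σ p log₂ p ≈ 2.6500 bits.
Huffman merges: 3/50+2/25→7/50; 9/100+13/100→11/50; 7/50+19/100→33/100; 1/5+11/50→21/50; 1/4+33/100→29/50; 21/50+29/50→1. L = 269/100 ≈ 2.6900.
L − H = 2.6900 − 2.6500 = 0.040 bits.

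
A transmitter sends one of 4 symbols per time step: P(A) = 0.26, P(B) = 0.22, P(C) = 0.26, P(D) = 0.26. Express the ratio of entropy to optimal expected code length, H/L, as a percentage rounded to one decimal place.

Entropy H = −Σ p log₂ p ≈ 1.9964 bits.
Huffman merges: 11/50+13/50→12/25; 13/50+13/50→13/25; 12/25+13/25→1. L = 2 ≈ 2.0000.
Efficiency = H/L = 1.9964/2.0000 = 99.8%.

99.8%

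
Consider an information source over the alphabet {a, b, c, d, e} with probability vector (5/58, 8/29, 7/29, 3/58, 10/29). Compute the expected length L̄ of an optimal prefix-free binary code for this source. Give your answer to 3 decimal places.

Repeatedly combine the two least-probable nodes; the expected code length is the sum of the merged weights.
merge 3/58 + 5/58 → 4/29
merge 4/29 + 7/29 → 11/29
merge 8/29 + 10/29 → 18/29
merge 11/29 + 18/29 → 1
L = 4/29 + 11/29 + 18/29 + 1 = 62/29 ≈ 2.138 bits/symbol.

2.138 bits/symbol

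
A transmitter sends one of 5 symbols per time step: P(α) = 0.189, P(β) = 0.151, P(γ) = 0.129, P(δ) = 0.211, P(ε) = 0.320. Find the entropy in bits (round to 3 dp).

H = −Σ pᵢ log₂ pᵢ.
−0.189·log₂(0.189) = 0.4543
−0.151·log₂(0.151) = 0.4118
−0.129·log₂(0.129) = 0.3811
−0.211·log₂(0.211) = 0.4736
−0.320·log₂(0.320) = 0.5260
Sum ≈ 2.2469 → 2.247 bits.

2.247 bits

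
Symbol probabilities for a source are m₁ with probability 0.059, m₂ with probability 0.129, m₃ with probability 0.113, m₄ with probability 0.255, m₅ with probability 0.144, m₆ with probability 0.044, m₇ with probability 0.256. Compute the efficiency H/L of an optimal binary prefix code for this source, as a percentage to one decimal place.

99.7%

Entropy H = −Σ p log₂ p ≈ 2.5843 bits.
Huffman merges: 11/250+59/1000→103/1000; 103/1000+113/1000→27/125; 129/1000+18/125→273/1000; 27/125+51/200→471/1000; 32/125+273/1000→529/1000; 471/1000+529/1000→1. L = 324/125 ≈ 2.5920.
Efficiency = H/L = 2.5843/2.5920 = 99.7%.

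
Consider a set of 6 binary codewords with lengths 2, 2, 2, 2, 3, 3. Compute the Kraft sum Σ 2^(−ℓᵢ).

1.25

With common denominator 2^3 = 8: Σ 2^(−ℓᵢ) = 2/8 + 2/8 + 2/8 + 2/8 + 1/8 + 1/8 = 10/8 = 1.25.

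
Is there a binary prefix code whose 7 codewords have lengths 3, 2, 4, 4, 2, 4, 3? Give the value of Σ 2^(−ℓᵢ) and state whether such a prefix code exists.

With common denominator 2^4 = 16: Σ 2^(−ℓᵢ) = 2/16 + 4/16 + 1/16 + 1/16 + 4/16 + 1/16 + 2/16 = 15/16 = 0.9375.
Kraft's inequality requires Σ ≤ 1; here Σ = 0.9375 ≤ 1, so such a prefix code exists.

0.9375; yes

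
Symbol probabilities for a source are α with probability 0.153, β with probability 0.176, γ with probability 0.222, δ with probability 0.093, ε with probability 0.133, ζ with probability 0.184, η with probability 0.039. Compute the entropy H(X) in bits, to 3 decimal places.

2.675 bits

H = −Σ pᵢ log₂ pᵢ.
−0.153·log₂(0.153) = 0.4144
−0.176·log₂(0.176) = 0.4411
−0.222·log₂(0.222) = 0.4820
−0.093·log₂(0.093) = 0.3187
−0.133·log₂(0.133) = 0.3871
−0.184·log₂(0.184) = 0.4494
−0.039·log₂(0.039) = 0.1825
Sum ≈ 2.6752 → 2.675 bits.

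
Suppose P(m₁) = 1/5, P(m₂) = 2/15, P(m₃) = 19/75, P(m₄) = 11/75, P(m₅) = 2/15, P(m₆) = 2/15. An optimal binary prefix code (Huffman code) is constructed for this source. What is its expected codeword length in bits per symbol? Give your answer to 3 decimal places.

2.547 bits/symbol

Repeatedly combine the two least-probable nodes; the expected code length is the sum of the merged weights.
merge 2/15 + 2/15 → 4/15
merge 2/15 + 11/75 → 7/25
merge 1/5 + 19/75 → 34/75
merge 4/15 + 7/25 → 41/75
merge 34/75 + 41/75 → 1
L = 4/15 + 7/25 + 34/75 + 41/75 + 1 = 191/75 ≈ 2.547 bits/symbol.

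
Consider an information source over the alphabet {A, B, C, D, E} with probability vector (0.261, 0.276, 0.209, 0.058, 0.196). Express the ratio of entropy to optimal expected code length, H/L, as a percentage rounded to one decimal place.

Entropy H = −Σ p log₂ p ≈ 2.1895 bits.
Huffman merges: 29/500+49/250→127/500; 209/1000+127/500→463/1000; 261/1000+69/250→537/1000; 463/1000+537/1000→1. L = 1127/500 ≈ 2.2540.
Efficiency = H/L = 2.1895/2.2540 = 97.1%.

97.1%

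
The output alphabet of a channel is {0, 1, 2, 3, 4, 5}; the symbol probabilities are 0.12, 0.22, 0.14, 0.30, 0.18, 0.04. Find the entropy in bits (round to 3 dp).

2.397 bits

H = −Σ pᵢ log₂ pᵢ.
−0.12·log₂(0.12) = 0.3671
−0.22·log₂(0.22) = 0.4806
−0.14·log₂(0.14) = 0.3971
−0.30·log₂(0.30) = 0.5211
−0.18·log₂(0.18) = 0.4453
−0.04·log₂(0.04) = 0.1858
Sum ≈ 2.3969 → 2.397 bits.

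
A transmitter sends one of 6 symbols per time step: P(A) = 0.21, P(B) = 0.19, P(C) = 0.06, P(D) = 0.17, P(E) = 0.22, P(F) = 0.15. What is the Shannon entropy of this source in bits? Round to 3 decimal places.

H = −Σ pᵢ log₂ pᵢ.
−0.21·log₂(0.21) = 0.4728
−0.19·log₂(0.19) = 0.4552
−0.06·log₂(0.06) = 0.2435
−0.17·log₂(0.17) = 0.4346
−0.22·log₂(0.22) = 0.4806
−0.15·log₂(0.15) = 0.4105
Sum ≈ 2.4973 → 2.497 bits.

2.497 bits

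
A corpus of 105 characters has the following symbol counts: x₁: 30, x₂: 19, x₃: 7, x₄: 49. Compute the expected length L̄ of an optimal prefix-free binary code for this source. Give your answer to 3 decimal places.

1.781 bits/symbol

Probabilities are the counts divided by 105.
Repeatedly combine the two least-probable nodes; the expected code length is the sum of the merged weights.
merge 1/15 + 19/105 → 26/105
merge 26/105 + 2/7 → 8/15
merge 7/15 + 8/15 → 1
L = 26/105 + 8/15 + 1 = 187/105 ≈ 1.781 bits/symbol.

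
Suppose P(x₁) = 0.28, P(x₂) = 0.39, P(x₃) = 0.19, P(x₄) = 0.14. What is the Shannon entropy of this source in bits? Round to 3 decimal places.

1.896 bits

H = −Σ pᵢ log₂ pᵢ.
−0.28·log₂(0.28) = 0.5142
−0.39·log₂(0.39) = 0.5298
−0.19·log₂(0.19) = 0.4552
−0.14·log₂(0.14) = 0.3971
Sum ≈ 1.8964 → 1.896 bits.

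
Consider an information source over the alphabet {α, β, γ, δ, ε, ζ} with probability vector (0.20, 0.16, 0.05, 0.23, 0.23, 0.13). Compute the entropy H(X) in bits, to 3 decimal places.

H = −Σ pᵢ log₂ pᵢ.
−0.20·log₂(0.20) = 0.4644
−0.16·log₂(0.16) = 0.4230
−0.05·log₂(0.05) = 0.2161
−0.23·log₂(0.23) = 0.4877
−0.23·log₂(0.23) = 0.4877
−0.13·log₂(0.13) = 0.3826
Sum ≈ 2.4615 → 2.461 bits.

2.461 bits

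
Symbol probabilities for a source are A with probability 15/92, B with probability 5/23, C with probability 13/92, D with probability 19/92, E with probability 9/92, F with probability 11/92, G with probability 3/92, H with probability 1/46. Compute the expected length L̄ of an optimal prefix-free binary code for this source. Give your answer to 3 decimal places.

Repeatedly combine the two least-probable nodes; the expected code length is the sum of the merged weights.
merge 1/46 + 3/92 → 5/92
merge 5/92 + 9/92 → 7/46
merge 11/92 + 13/92 → 6/23
merge 7/46 + 15/92 → 29/92
merge 19/92 + 5/23 → 39/92
merge 6/23 + 29/92 → 53/92
merge 39/92 + 53/92 → 1
L = 5/92 + 7/46 + 6/23 + 29/92 + 39/92 + 53/92 + 1 = 64/23 ≈ 2.783 bits/symbol.

2.783 bits/symbol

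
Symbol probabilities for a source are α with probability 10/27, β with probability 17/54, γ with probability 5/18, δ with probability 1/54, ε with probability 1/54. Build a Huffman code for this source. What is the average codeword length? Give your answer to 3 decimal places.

1.981 bits/symbol

Repeatedly combine the two least-probable nodes; the expected code length is the sum of the merged weights.
merge 1/54 + 1/54 → 1/27
merge 1/27 + 5/18 → 17/54
merge 17/54 + 17/54 → 17/27
merge 10/27 + 17/27 → 1
L = 1/27 + 17/54 + 17/27 + 1 = 107/54 ≈ 1.981 bits/symbol.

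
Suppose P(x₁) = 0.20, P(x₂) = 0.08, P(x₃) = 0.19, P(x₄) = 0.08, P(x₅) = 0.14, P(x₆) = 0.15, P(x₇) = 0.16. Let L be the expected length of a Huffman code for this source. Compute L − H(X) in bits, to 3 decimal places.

Entropy H = −Σ p log₂ p ≈ 2.7333 bits.
Huffman merges: 2/25+2/25→4/25; 7/50+3/20→29/100; 4/25+4/25→8/25; 19/100+1/5→39/100; 29/100+8/25→61/100; 39/100+61/100→1. L = 277/100 ≈ 2.7700.
L − H = 2.7700 − 2.7333 = 0.037 bits.

0.037 bits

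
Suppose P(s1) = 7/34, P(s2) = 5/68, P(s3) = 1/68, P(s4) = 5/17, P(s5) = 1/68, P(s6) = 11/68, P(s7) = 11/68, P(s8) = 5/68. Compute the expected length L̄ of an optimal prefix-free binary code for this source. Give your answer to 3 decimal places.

Repeatedly combine the two least-probable nodes; the expected code length is the sum of the merged weights.
merge 1/68 + 1/68 → 1/34
merge 1/34 + 5/68 → 7/68
merge 5/68 + 7/68 → 3/17
merge 11/68 + 11/68 → 11/34
merge 3/17 + 7/34 → 13/34
merge 5/17 + 11/34 → 21/34
merge 13/34 + 21/34 → 1
L = 1/34 + 7/68 + 3/17 + 11/34 + 13/34 + 21/34 + 1 = 179/68 ≈ 2.632 bits/symbol.

2.632 bits/symbol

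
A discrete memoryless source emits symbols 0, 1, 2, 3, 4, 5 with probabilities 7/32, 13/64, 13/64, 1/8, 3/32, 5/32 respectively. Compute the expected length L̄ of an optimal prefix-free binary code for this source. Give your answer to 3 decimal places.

Repeatedly combine the two least-probable nodes; the expected code length is the sum of the merged weights.
merge 3/32 + 1/8 → 7/32
merge 5/32 + 13/64 → 23/64
merge 13/64 + 7/32 → 27/64
merge 7/32 + 23/64 → 37/64
merge 27/64 + 37/64 → 1
L = 7/32 + 23/64 + 27/64 + 37/64 + 1 = 165/64 ≈ 2.578 bits/symbol.

2.578 bits/symbol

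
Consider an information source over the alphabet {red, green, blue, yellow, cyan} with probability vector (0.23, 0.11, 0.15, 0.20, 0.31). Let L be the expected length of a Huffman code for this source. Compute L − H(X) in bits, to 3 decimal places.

Entropy H = −Σ p log₂ p ≈ 2.2367 bits.
Huffman merges: 11/100+3/20→13/50; 1/5+23/100→43/100; 13/50+31/100→57/100; 43/100+57/100→1. L = 113/50 ≈ 2.2600.
L − H = 2.2600 − 2.2367 = 0.023 bits.

0.023 bits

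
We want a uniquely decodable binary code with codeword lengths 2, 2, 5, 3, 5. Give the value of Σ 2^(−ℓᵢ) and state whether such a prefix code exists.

0.6875; yes

With common denominator 2^5 = 32: Σ 2^(−ℓᵢ) = 8/32 + 8/32 + 1/32 + 4/32 + 1/32 = 22/32 = 0.6875.
Kraft's inequality requires Σ ≤ 1; here Σ = 0.6875 ≤ 1, so such a prefix code exists.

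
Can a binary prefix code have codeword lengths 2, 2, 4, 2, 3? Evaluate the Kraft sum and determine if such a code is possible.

0.9375; yes

With common denominator 2^4 = 16: Σ 2^(−ℓᵢ) = 4/16 + 4/16 + 1/16 + 4/16 + 2/16 = 15/16 = 0.9375.
Kraft's inequality requires Σ ≤ 1; here Σ = 0.9375 ≤ 1, so such a prefix code exists.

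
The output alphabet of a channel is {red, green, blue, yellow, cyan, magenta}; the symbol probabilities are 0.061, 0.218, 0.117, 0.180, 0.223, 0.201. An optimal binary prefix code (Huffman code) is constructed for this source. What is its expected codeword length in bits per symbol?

Repeatedly combine the two least-probable nodes; the expected code length is the sum of the merged weights.
merge 61/1000 + 117/1000 → 89/500
merge 89/500 + 9/50 → 179/500
merge 201/1000 + 109/500 → 419/1000
merge 223/1000 + 179/500 → 581/1000
merge 419/1000 + 581/1000 → 1
L = 89/500 + 179/500 + 419/1000 + 581/1000 + 1 = 317/125 = 2.536 bits/symbol.

2.536 bits/symbol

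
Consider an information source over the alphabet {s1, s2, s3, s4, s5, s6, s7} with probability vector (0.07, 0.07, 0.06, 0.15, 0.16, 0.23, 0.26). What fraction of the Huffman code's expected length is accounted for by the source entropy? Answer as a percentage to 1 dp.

98.8%

Entropy H = −Σ p log₂ p ≈ 2.6072 bits.
Huffman merges: 3/50+7/100→13/100; 7/100+13/100→1/5; 3/20+4/25→31/100; 1/5+23/100→43/100; 13/50+31/100→57/100; 43/100+57/100→1. L = 66/25 ≈ 2.6400.
Efficiency = H/L = 2.6072/2.6400 = 98.8%.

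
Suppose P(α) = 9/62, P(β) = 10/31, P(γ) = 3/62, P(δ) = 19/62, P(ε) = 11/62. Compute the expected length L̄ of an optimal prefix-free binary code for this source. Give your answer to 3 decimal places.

2.194 bits/symbol

Repeatedly combine the two least-probable nodes; the expected code length is the sum of the merged weights.
merge 3/62 + 9/62 → 6/31
merge 11/62 + 6/31 → 23/62
merge 19/62 + 10/31 → 39/62
merge 23/62 + 39/62 → 1
L = 6/31 + 23/62 + 39/62 + 1 = 68/31 ≈ 2.194 bits/symbol.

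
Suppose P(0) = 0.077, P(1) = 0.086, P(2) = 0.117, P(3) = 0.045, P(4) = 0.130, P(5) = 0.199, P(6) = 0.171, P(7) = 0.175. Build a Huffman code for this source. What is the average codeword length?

2.923 bits/symbol

Repeatedly combine the two least-probable nodes; the expected code length is the sum of the merged weights.
merge 9/200 + 77/1000 → 61/500
merge 43/500 + 117/1000 → 203/1000
merge 61/500 + 13/100 → 63/250
merge 171/1000 + 7/40 → 173/500
merge 199/1000 + 203/1000 → 201/500
merge 63/250 + 173/500 → 299/500
merge 201/500 + 299/500 → 1
L = 61/500 + 203/1000 + 63/250 + 173/500 + 201/500 + 299/500 + 1 = 2923/1000 = 2.923 bits/symbol.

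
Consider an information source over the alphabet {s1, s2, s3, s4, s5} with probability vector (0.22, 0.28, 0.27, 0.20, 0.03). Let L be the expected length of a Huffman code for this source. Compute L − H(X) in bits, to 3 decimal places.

0.109 bits

Entropy H = −Σ p log₂ p ≈ 2.1210 bits.
Huffman merges: 3/100+1/5→23/100; 11/50+23/100→9/20; 27/100+7/25→11/20; 9/20+11/20→1. L = 223/100 ≈ 2.2300.
L − H = 2.2300 − 2.1210 = 0.109 bits.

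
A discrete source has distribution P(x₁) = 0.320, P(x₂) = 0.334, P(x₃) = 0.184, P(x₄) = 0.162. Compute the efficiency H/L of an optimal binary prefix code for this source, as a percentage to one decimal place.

96.5%

Entropy H = −Σ p log₂ p ≈ 1.9292 bits.
Huffman merges: 81/500+23/125→173/500; 8/25+167/500→327/500; 173/500+327/500→1. L = 2 ≈ 2.0000.
Efficiency = H/L = 1.9292/2.0000 = 96.5%.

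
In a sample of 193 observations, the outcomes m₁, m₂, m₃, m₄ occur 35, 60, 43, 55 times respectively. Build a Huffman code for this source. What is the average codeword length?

Probabilities are the counts divided by 193.
Repeatedly combine the two least-probable nodes; the expected code length is the sum of the merged weights.
merge 35/193 + 43/193 → 78/193
merge 55/193 + 60/193 → 115/193
merge 78/193 + 115/193 → 1
L = 78/193 + 115/193 + 1 = 2 bits/symbol.

2 bits/symbol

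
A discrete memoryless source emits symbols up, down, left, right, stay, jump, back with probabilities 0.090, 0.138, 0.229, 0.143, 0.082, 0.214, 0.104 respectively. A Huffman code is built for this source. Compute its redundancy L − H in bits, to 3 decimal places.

0.022 bits

Entropy H = −Σ p log₂ p ≈ 2.7067 bits.
Huffman merges: 41/500+9/100→43/250; 13/125+69/500→121/500; 143/1000+43/250→63/200; 107/500+229/1000→443/1000; 121/500+63/200→557/1000; 443/1000+557/1000→1. L = 2729/1000 ≈ 2.7290.
L − H = 2.7290 − 2.7067 = 0.022 bits.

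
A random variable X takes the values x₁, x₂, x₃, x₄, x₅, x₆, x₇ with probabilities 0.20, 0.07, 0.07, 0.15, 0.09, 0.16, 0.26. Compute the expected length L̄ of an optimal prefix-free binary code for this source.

Repeatedly combine the two least-probable nodes; the expected code length is the sum of the merged weights.
merge 7/100 + 7/100 → 7/50
merge 9/100 + 7/50 → 23/100
merge 3/20 + 4/25 → 31/100
merge 1/5 + 23/100 → 43/100
merge 13/50 + 31/100 → 57/100
merge 43/100 + 57/100 → 1
L = 7/50 + 23/100 + 31/100 + 43/100 + 57/100 + 1 = 67/25 = 2.68 bits/symbol.

2.68 bits/symbol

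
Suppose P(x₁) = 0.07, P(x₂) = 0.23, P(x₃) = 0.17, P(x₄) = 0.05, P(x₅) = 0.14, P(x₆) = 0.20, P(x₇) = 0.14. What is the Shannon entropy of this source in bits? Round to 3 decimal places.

2.666 bits

H = −Σ pᵢ log₂ pᵢ.
−0.07·log₂(0.07) = 0.2686
−0.23·log₂(0.23) = 0.4877
−0.17·log₂(0.17) = 0.4346
−0.05·log₂(0.05) = 0.2161
−0.14·log₂(0.14) = 0.3971
−0.20·log₂(0.20) = 0.4644
−0.14·log₂(0.14) = 0.3971
Sum ≈ 2.6655 → 2.666 bits.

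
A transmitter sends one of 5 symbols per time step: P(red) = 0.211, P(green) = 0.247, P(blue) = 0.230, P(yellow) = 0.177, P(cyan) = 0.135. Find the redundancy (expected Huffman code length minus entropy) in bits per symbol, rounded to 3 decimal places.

0.020 bits

Entropy H = −Σ p log₂ p ≈ 2.2918 bits.
Huffman merges: 27/200+177/1000→39/125; 211/1000+23/100→441/1000; 247/1000+39/125→559/1000; 441/1000+559/1000→1. L = 289/125 ≈ 2.3120.
L − H = 2.3120 − 2.2918 = 0.020 bits.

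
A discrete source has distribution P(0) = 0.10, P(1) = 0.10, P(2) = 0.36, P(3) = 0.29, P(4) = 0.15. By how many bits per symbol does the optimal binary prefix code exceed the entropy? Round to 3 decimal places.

0.067 bits

Entropy H = −Σ p log₂ p ≈ 2.1234 bits.
Huffman merges: 1/10+1/10→1/5; 3/20+1/5→7/20; 29/100+7/20→16/25; 9/25+16/25→1. L = 219/100 ≈ 2.1900.
L − H = 2.1900 − 2.1234 = 0.067 bits.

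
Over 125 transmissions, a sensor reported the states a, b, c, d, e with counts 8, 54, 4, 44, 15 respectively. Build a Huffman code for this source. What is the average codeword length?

Probabilities are the counts divided by 125.
Repeatedly combine the two least-probable nodes; the expected code length is the sum of the merged weights.
merge 4/125 + 8/125 → 12/125
merge 12/125 + 3/25 → 27/125
merge 27/125 + 44/125 → 71/125
merge 54/125 + 71/125 → 1
L = 12/125 + 27/125 + 71/125 + 1 = 47/25 = 1.88 bits/symbol.

1.88 bits/symbol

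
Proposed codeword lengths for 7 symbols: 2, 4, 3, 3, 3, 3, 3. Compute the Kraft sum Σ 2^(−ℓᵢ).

With common denominator 2^4 = 16: Σ 2^(−ℓᵢ) = 4/16 + 1/16 + 2/16 + 2/16 + 2/16 + 2/16 + 2/16 = 15/16 = 0.9375.

0.9375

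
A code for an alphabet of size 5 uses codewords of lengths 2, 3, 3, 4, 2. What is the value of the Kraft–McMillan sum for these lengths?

0.8125

With common denominator 2^4 = 16: Σ 2^(−ℓᵢ) = 4/16 + 2/16 + 2/16 + 1/16 + 4/16 = 13/16 = 0.8125.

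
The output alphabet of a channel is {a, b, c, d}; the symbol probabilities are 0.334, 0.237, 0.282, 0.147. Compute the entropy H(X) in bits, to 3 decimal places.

1.942 bits

H = −Σ pᵢ log₂ pᵢ.
−0.334·log₂(0.334) = 0.5284
−0.237·log₂(0.237) = 0.4923
−0.282·log₂(0.282) = 0.5150
−0.147·log₂(0.147) = 0.4066
Sum ≈ 1.9423 → 1.942 bits.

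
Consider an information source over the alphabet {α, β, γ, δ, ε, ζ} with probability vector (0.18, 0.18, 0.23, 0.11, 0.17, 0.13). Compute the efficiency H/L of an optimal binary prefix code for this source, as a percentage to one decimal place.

Entropy H = −Σ p log₂ p ≈ 2.5458 bits.
Huffman merges: 11/100+13/100→6/25; 17/100+9/50→7/20; 9/50+23/100→41/100; 6/25+7/20→59/100; 41/100+59/100→1. L = 259/100 ≈ 2.5900.
Efficiency = H/L = 2.5458/2.5900 = 98.3%.

98.3%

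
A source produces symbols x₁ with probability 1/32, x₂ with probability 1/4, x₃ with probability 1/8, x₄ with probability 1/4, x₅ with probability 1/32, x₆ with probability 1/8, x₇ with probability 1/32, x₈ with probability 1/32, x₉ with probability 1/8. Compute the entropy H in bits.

Each probability is a power of 1/2, so log₂(1/p) is an integer.
H = Σ p·log₂(1/p) = 1/32·5 + 1/4·2 + 1/8·3 + 1/4·2 + 1/32·5 + 1/8·3 + 1/32·5 + 1/32·5 + 1/8·3 = 2.75 bits.

2.75 bits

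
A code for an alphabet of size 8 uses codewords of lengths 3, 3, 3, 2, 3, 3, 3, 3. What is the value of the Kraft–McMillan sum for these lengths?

With common denominator 2^3 = 8: Σ 2^(−ℓᵢ) = 1/8 + 1/8 + 1/8 + 2/8 + 1/8 + 1/8 + 1/8 + 1/8 = 9/8 = 1.125.

1.125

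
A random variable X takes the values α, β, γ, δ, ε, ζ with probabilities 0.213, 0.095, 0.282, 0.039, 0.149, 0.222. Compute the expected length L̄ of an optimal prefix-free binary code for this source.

Repeatedly combine the two least-probable nodes; the expected code length is the sum of the merged weights.
merge 39/1000 + 19/200 → 67/500
merge 67/500 + 149/1000 → 283/1000
merge 213/1000 + 111/500 → 87/200
merge 141/500 + 283/1000 → 113/200
merge 87/200 + 113/200 → 1
L = 67/500 + 283/1000 + 87/200 + 113/200 + 1 = 2417/1000 = 2.417 bits/symbol.

2.417 bits/symbol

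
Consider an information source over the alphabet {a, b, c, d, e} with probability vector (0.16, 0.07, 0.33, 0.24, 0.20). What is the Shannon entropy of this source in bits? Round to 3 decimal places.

H = −Σ pᵢ log₂ pᵢ.
−0.16·log₂(0.16) = 0.4230
−0.07·log₂(0.07) = 0.2686
−0.33·log₂(0.33) = 0.5278
−0.24·log₂(0.24) = 0.4941
−0.20·log₂(0.20) = 0.4644
Sum ≈ 2.1779 → 2.178 bits.

2.178 bits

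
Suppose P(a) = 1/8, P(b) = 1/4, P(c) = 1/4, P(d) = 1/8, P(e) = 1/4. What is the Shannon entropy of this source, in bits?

2.25 bits

Each probability is a power of 1/2, so log₂(1/p) is an integer.
H = Σ p·log₂(1/p) = 1/8·3 + 1/4·2 + 1/4·2 + 1/8·3 + 1/4·2 = 2.25 bits.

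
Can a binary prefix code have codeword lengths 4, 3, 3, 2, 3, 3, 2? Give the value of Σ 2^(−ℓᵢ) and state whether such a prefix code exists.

With common denominator 2^4 = 16: Σ 2^(−ℓᵢ) = 1/16 + 2/16 + 2/16 + 4/16 + 2/16 + 2/16 + 4/16 = 17/16 = 1.0625.
Kraft's inequality requires Σ ≤ 1; here Σ = 1.0625 > 1, so no such prefix code exists.

1.0625; no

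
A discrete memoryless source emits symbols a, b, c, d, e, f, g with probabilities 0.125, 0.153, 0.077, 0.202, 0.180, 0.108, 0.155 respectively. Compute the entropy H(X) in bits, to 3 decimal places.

2.749 bits

H = −Σ pᵢ log₂ pᵢ.
−0.125·log₂(0.125) = 0.3750
−0.153·log₂(0.153) = 0.4144
−0.077·log₂(0.077) = 0.2848
−0.202·log₂(0.202) = 0.4661
−0.180·log₂(0.180) = 0.4453
−0.108·log₂(0.108) = 0.3468
−0.155·log₂(0.155) = 0.4169
Sum ≈ 2.7493 → 2.749 bits.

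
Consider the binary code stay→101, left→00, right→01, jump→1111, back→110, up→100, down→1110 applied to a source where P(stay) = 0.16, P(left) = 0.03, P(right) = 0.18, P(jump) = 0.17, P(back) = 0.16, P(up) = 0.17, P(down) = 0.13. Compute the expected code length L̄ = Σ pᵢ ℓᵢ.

L̄ = Σ pᵢ·ℓᵢ = 0.16·3 + 0.03·2 + 0.18·2 + 0.17·4 + 0.16·3 + 0.17·3 + 0.13·4 = 3.09 bits/symbol.

3.09 bits/symbol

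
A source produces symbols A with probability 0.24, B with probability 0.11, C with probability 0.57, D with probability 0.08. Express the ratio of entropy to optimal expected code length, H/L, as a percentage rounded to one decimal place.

98.7%

Entropy H = −Σ p log₂ p ≈ 1.5982 bits.
Huffman merges: 2/25+11/100→19/100; 19/100+6/25→43/100; 43/100+57/100→1. L = 81/50 ≈ 1.6200.
Efficiency = H/L = 1.5982/1.6200 = 98.7%.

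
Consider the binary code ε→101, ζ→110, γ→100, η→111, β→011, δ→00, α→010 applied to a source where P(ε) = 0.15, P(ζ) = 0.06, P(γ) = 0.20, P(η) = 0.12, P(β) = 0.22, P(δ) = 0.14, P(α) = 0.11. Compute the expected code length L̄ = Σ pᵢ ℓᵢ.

L̄ = Σ pᵢ·ℓᵢ = 0.15·3 + 0.06·3 + 0.20·3 + 0.12·3 + 0.22·3 + 0.14·2 + 0.11·3 = 2.86 bits/symbol.

2.86 bits/symbol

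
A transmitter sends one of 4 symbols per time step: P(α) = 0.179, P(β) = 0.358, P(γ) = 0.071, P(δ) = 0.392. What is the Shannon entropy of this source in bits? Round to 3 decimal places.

1.775 bits

H = −Σ pᵢ log₂ pᵢ.
−0.179·log₂(0.179) = 0.4443
−0.358·log₂(0.358) = 0.5305
−0.071·log₂(0.071) = 0.2709
−0.392·log₂(0.392) = 0.5296
Sum ≈ 1.7754 → 1.775 bits.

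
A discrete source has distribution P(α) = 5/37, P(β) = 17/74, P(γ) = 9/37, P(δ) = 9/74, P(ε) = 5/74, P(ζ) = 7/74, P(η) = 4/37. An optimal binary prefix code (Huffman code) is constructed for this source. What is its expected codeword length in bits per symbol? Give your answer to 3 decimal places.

Repeatedly combine the two least-probable nodes; the expected code length is the sum of the merged weights.
merge 5/74 + 7/74 → 6/37
merge 4/37 + 9/74 → 17/74
merge 5/37 + 6/37 → 11/37
merge 17/74 + 17/74 → 17/37
merge 9/37 + 11/37 → 20/37
merge 17/37 + 20/37 → 1
L = 6/37 + 17/74 + 11/37 + 17/37 + 20/37 + 1 = 199/74 ≈ 2.689 bits/symbol.

2.689 bits/symbol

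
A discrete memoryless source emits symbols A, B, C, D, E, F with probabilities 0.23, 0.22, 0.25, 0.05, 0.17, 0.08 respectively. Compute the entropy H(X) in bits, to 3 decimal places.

H = −Σ pᵢ log₂ pᵢ.
−0.23·log₂(0.23) = 0.4877
−0.22·log₂(0.22) = 0.4806
−0.25·log₂(0.25) = 0.5000
−0.05·log₂(0.05) = 0.2161
−0.17·log₂(0.17) = 0.4346
−0.08·log₂(0.08) = 0.2915
Sum ≈ 2.4104 → 2.410 bits.

2.410 bits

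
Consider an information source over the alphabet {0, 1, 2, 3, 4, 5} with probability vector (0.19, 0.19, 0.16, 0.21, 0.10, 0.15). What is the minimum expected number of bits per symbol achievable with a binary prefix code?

Repeatedly combine the two least-probable nodes; the expected code length is the sum of the merged weights.
merge 1/10 + 3/20 → 1/4
merge 4/25 + 19/100 → 7/20
merge 19/100 + 21/100 → 2/5
merge 1/4 + 7/20 → 3/5
merge 2/5 + 3/5 → 1
L = 1/4 + 7/20 + 2/5 + 3/5 + 1 = 13/5 = 2.6 bits/symbol.

2.6 bits/symbol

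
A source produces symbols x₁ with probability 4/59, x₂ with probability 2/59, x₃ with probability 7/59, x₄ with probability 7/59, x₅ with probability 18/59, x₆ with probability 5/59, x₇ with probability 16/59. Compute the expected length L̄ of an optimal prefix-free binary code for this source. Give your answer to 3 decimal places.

2.525 bits/symbol

Repeatedly combine the two least-probable nodes; the expected code length is the sum of the merged weights.
merge 2/59 + 4/59 → 6/59
merge 5/59 + 6/59 → 11/59
merge 7/59 + 7/59 → 14/59
merge 11/59 + 14/59 → 25/59
merge 16/59 + 18/59 → 34/59
merge 25/59 + 34/59 → 1
L = 6/59 + 11/59 + 14/59 + 25/59 + 34/59 + 1 = 149/59 ≈ 2.525 bits/symbol.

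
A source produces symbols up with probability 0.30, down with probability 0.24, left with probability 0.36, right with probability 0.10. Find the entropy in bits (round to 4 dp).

1.8780 bits

H = −Σ pᵢ log₂ pᵢ.
−0.30·log₂(0.30) = 0.5211
−0.24·log₂(0.24) = 0.4941
−0.36·log₂(0.36) = 0.5306
−0.10·log₂(0.10) = 0.3322
Sum ≈ 1.8780 → 1.8780 bits.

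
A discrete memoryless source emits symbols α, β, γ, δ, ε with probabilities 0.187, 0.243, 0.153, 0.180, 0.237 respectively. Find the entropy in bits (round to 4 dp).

2.3002 bits

H = −Σ pᵢ log₂ pᵢ.
−0.187·log₂(0.187) = 0.4523
−0.243·log₂(0.243) = 0.4960
−0.153·log₂(0.153) = 0.4144
−0.180·log₂(0.180) = 0.4453
−0.237·log₂(0.237) = 0.4923
Sum ≈ 2.3002 → 2.3002 bits.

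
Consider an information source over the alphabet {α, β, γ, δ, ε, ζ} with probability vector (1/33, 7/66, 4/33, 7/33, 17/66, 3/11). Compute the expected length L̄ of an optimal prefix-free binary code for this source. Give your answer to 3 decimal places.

2.394 bits/symbol

Repeatedly combine the two least-probable nodes; the expected code length is the sum of the merged weights.
merge 1/33 + 7/66 → 3/22
merge 4/33 + 3/22 → 17/66
merge 7/33 + 17/66 → 31/66
merge 17/66 + 3/11 → 35/66
merge 31/66 + 35/66 → 1
L = 3/22 + 17/66 + 31/66 + 35/66 + 1 = 79/33 ≈ 2.394 bits/symbol.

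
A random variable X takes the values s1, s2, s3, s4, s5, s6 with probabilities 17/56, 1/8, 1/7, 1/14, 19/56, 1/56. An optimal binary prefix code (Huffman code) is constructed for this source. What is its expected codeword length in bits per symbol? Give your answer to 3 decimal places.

Repeatedly combine the two least-probable nodes; the expected code length is the sum of the merged weights.
merge 1/56 + 1/14 → 5/56
merge 5/56 + 1/8 → 3/14
merge 1/7 + 3/14 → 5/14
merge 17/56 + 19/56 → 9/14
merge 5/14 + 9/14 → 1
L = 5/56 + 3/14 + 5/14 + 9/14 + 1 = 129/56 ≈ 2.304 bits/symbol.

2.304 bits/symbol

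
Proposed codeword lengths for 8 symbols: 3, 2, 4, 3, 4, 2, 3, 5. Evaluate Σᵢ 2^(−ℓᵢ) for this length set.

1.03125

With common denominator 2^5 = 32: Σ 2^(−ℓᵢ) = 4/32 + 8/32 + 2/32 + 4/32 + 2/32 + 8/32 + 4/32 + 1/32 = 33/32 = 1.03125.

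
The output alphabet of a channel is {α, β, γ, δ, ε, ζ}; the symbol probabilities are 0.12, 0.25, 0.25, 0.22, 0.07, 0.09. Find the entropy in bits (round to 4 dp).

H = −Σ pᵢ log₂ pᵢ.
−0.12·log₂(0.12) = 0.3671
−0.25·log₂(0.25) = 0.5000
−0.25·log₂(0.25) = 0.5000
−0.22·log₂(0.22) = 0.4806
−0.07·log₂(0.07) = 0.2686
−0.09·log₂(0.09) = 0.3127
Sum ≈ 2.4288 → 2.4288 bits.

2.4288 bits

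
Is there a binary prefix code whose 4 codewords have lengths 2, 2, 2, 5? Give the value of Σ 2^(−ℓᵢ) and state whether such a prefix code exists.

0.78125; yes

With common denominator 2^5 = 32: Σ 2^(−ℓᵢ) = 8/32 + 8/32 + 8/32 + 1/32 = 25/32 = 0.78125.
Kraft's inequality requires Σ ≤ 1; here Σ = 0.78125 ≤ 1, so such a prefix code exists.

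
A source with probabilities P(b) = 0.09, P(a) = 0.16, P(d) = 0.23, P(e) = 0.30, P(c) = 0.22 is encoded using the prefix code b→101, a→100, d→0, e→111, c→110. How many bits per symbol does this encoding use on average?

L̄ = Σ pᵢ·ℓᵢ = 0.09·3 + 0.16·3 + 0.23·1 + 0.30·3 + 0.22·3 = 2.54 bits/symbol.

2.54 bits/symbol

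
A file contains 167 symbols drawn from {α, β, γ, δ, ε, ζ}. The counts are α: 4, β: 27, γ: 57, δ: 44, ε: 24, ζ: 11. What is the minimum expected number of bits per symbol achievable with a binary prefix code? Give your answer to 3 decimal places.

Probabilities are the counts divided by 167.
Repeatedly combine the two least-probable nodes; the expected code length is the sum of the merged weights.
merge 4/167 + 11/167 → 15/167
merge 15/167 + 24/167 → 39/167
merge 27/167 + 39/167 → 66/167
merge 44/167 + 57/167 → 101/167
merge 66/167 + 101/167 → 1
L = 15/167 + 39/167 + 66/167 + 101/167 + 1 = 388/167 ≈ 2.323 bits/symbol.

2.323 bits/symbol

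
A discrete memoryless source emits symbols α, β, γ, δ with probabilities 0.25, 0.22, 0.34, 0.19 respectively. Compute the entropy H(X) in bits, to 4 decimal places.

1.9650 bits

H = −Σ pᵢ log₂ pᵢ.
−0.25·log₂(0.25) = 0.5000
−0.22·log₂(0.22) = 0.4806
−0.34·log₂(0.34) = 0.5292
−0.19·log₂(0.19) = 0.4552
Sum ≈ 1.9650 → 1.9650 bits.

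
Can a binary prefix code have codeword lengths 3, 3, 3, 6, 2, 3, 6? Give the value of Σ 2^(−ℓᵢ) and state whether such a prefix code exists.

0.78125; yes

With common denominator 2^6 = 64: Σ 2^(−ℓᵢ) = 8/64 + 8/64 + 8/64 + 1/64 + 16/64 + 8/64 + 1/64 = 50/64 = 0.78125.
Kraft's inequality requires Σ ≤ 1; here Σ = 0.78125 ≤ 1, so such a prefix code exists.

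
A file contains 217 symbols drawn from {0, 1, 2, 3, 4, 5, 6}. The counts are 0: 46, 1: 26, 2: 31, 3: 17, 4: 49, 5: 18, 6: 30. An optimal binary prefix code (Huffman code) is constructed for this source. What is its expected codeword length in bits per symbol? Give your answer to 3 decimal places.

Probabilities are the counts divided by 217.
Repeatedly combine the two least-probable nodes; the expected code length is the sum of the merged weights.
merge 17/217 + 18/217 → 5/31
merge 26/217 + 30/217 → 8/31
merge 1/7 + 5/31 → 66/217
merge 46/217 + 7/31 → 95/217
merge 8/31 + 66/217 → 122/217
merge 95/217 + 122/217 → 1
L = 5/31 + 8/31 + 66/217 + 95/217 + 122/217 + 1 = 591/217 ≈ 2.724 bits/symbol.

2.724 bits/symbol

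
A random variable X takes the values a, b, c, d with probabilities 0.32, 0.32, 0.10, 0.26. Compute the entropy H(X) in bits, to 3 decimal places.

H = −Σ pᵢ log₂ pᵢ.
−0.32·log₂(0.32) = 0.5260
−0.32·log₂(0.32) = 0.5260
−0.10·log₂(0.10) = 0.3322
−0.26·log₂(0.26) = 0.5053
Sum ≈ 1.8895 → 1.890 bits.

1.890 bits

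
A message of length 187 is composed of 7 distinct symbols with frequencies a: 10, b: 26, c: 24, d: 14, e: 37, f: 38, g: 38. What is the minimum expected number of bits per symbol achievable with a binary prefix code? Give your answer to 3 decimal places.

2.722 bits/symbol

Probabilities are the counts divided by 187.
Repeatedly combine the two least-probable nodes; the expected code length is the sum of the merged weights.
merge 10/187 + 14/187 → 24/187
merge 24/187 + 24/187 → 48/187
merge 26/187 + 37/187 → 63/187
merge 38/187 + 38/187 → 76/187
merge 48/187 + 63/187 → 111/187
merge 76/187 + 111/187 → 1
L = 24/187 + 48/187 + 63/187 + 76/187 + 111/187 + 1 = 509/187 ≈ 2.722 bits/symbol.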